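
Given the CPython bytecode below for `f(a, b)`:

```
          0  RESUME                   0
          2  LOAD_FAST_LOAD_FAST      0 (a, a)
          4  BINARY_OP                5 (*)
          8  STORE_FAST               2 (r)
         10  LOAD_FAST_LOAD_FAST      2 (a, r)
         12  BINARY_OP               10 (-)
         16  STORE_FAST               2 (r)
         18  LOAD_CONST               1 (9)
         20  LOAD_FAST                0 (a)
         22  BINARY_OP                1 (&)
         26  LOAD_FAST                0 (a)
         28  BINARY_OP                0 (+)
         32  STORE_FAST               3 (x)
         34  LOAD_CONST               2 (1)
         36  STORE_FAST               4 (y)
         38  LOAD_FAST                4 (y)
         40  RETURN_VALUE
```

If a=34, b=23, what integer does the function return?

LOAD_FAST_LOAD_FAST a,a → push 34,34. Stack: [34, 34]
BINARY_OP * → 34 * 34 = 1156. Stack: [1156]
STORE_FAST r → r=1156. Stack: []
LOAD_FAST_LOAD_FAST a,r → push 34,1156. Stack: [34, 1156]
BINARY_OP - → 34 - 1156 = -1122. Stack: [-1122]
STORE_FAST r → r=-1122. Stack: []
LOAD_CONST → push 9. Stack: [9]
LOAD_FAST a → push 34. Stack: [9, 34]
BINARY_OP & → 9 & 34 = 0. Stack: [0]
LOAD_FAST a → push 34. Stack: [0, 34]
BINARY_OP + → 0 + 34 = 34. Stack: [34]
STORE_FAST x → x=34. Stack: []
LOAD_CONST → push 1. Stack: [1]
STORE_FAST y → y=1. Stack: []
LOAD_FAST y → push 1. Stack: [1]
RETURN_VALUE → return 1.

1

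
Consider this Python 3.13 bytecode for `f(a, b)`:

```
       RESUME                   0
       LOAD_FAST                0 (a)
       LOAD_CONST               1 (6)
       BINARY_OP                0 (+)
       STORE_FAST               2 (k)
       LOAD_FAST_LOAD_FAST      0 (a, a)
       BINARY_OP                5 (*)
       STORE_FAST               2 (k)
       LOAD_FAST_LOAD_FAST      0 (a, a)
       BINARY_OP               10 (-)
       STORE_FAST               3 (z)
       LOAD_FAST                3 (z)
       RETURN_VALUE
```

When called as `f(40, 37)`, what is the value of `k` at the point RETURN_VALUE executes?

1600

LOAD_FAST a → push 40. Stack: [40]
LOAD_CONST → push 6. Stack: [40, 6]
BINARY_OP + → 40 + 6 = 46. Stack: [46]
STORE_FAST k → k=46. Stack: []
LOAD_FAST_LOAD_FAST a,a → push 40,40. Stack: [40, 40]
BINARY_OP * → 40 * 40 = 1600. Stack: [1600]
STORE_FAST k → k=1600. Stack: []
LOAD_FAST_LOAD_FAST a,a → push 40,40. Stack: [40, 40]
BINARY_OP - → 40 - 40 = 0. Stack: [0]
STORE_FAST z → z=0. Stack: []
LOAD_FAST z → push 0. Stack: [0]
RETURN_VALUE → return 0.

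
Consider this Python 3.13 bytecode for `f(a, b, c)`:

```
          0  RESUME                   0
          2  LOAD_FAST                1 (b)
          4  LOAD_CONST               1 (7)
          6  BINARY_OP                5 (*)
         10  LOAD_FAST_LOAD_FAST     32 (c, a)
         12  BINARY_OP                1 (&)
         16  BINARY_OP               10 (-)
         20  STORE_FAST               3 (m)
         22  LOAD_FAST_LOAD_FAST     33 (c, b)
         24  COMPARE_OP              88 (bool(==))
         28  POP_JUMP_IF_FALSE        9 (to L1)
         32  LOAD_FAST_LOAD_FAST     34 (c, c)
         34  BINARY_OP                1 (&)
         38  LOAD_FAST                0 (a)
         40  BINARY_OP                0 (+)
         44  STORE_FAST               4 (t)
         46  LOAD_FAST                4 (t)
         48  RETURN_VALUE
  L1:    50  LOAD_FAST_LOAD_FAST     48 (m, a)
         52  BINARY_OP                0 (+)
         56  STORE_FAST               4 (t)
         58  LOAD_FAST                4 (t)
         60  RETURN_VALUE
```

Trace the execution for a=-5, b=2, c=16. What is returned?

LOAD_FAST b → push 2. Stack: [2]
LOAD_CONST → push 7. Stack: [2, 7]
BINARY_OP * → 2 * 7 = 14. Stack: [14]
LOAD_FAST_LOAD_FAST c,a → push 16,-5. Stack: [14, 16, -5]
BINARY_OP & → 16 & -5 = 16. Stack: [14, 16]
BINARY_OP - → 14 - 16 = -2. Stack: [-2]
STORE_FAST m → m=-2. Stack: []
LOAD_FAST_LOAD_FAST c,b → push 16,2. Stack: [16, 2]
COMPARE_OP bool(==) → 16 vs 2 = False. Stack: [False]
POP_JUMP_IF_FALSE → pop False; jump. Stack: []
LOAD_FAST_LOAD_FAST m,a → push -2,-5. Stack: [-2, -5]
BINARY_OP + → -2 + -5 = -7. Stack: [-7]
STORE_FAST t → t=-7. Stack: []
LOAD_FAST t → push -7. Stack: [-7]
RETURN_VALUE → return -7.

-7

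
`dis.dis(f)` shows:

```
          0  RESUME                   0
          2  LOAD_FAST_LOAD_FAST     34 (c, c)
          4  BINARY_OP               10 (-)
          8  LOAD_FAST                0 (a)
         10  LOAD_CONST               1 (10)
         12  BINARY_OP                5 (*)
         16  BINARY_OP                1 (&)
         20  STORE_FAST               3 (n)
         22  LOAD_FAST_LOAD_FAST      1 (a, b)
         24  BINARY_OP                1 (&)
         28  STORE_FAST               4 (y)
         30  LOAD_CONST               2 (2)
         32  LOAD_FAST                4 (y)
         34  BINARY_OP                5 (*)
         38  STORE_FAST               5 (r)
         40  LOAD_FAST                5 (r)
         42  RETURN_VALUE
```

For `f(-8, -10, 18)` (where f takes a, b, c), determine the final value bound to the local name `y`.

-16

LOAD_FAST_LOAD_FAST c,c → push 18,18. Stack: [18, 18]
BINARY_OP - → 18 - 18 = 0. Stack: [0]
LOAD_FAST a → push -8. Stack: [0, -8]
LOAD_CONST → push 10. Stack: [0, -8, 10]
BINARY_OP * → -8 * 10 = -80. Stack: [0, -80]
BINARY_OP & → 0 & -80 = 0. Stack: [0]
STORE_FAST n → n=0. Stack: []
LOAD_FAST_LOAD_FAST a,b → push -8,-10. Stack: [-8, -10]
BINARY_OP & → -8 & -10 = -16. Stack: [-16]
STORE_FAST y → y=-16. Stack: []
LOAD_CONST → push 2. Stack: [2]
LOAD_FAST y → push -16. Stack: [2, -16]
BINARY_OP * → 2 * -16 = -32. Stack: [-32]
STORE_FAST r → r=-32. Stack: []
LOAD_FAST r → push -32. Stack: [-32]
RETURN_VALUE → return -32.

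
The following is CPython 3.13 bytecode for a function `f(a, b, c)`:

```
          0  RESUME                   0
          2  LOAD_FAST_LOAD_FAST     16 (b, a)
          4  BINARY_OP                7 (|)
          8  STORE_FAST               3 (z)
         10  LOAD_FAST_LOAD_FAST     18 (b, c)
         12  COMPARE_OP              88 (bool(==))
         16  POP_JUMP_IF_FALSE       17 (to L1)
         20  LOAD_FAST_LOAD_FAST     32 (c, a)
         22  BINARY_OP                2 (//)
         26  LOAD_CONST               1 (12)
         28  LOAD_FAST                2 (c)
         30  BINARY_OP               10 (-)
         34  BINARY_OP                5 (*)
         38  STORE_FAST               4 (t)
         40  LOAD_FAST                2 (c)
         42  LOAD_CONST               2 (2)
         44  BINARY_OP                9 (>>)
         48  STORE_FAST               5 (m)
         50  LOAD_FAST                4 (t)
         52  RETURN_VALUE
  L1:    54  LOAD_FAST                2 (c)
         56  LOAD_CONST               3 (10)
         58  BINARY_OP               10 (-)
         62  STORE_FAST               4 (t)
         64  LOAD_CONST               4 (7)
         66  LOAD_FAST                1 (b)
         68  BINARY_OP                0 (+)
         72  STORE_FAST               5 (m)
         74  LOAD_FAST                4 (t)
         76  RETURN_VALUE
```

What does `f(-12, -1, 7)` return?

-3

LOAD_FAST_LOAD_FAST b,a → push -1,-12. Stack: [-1, -12]
BINARY_OP | → -1 | -12 = -1. Stack: [-1]
STORE_FAST z → z=-1. Stack: []
LOAD_FAST_LOAD_FAST b,c → push -1,7. Stack: [-1, 7]
COMPARE_OP bool(==) → -1 vs 7 = False. Stack: [False]
POP_JUMP_IF_FALSE → pop False; jump. Stack: []
LOAD_FAST c → push 7. Stack: [7]
LOAD_CONST → push 10. Stack: [7, 10]
BINARY_OP - → 7 - 10 = -3. Stack: [-3]
STORE_FAST t → t=-3. Stack: []
LOAD_CONST → push 7. Stack: [7]
LOAD_FAST b → push -1. Stack: [7, -1]
BINARY_OP + → 7 + -1 = 6. Stack: [6]
STORE_FAST m → m=6. Stack: []
LOAD_FAST t → push -3. Stack: [-3]
RETURN_VALUE → return -3.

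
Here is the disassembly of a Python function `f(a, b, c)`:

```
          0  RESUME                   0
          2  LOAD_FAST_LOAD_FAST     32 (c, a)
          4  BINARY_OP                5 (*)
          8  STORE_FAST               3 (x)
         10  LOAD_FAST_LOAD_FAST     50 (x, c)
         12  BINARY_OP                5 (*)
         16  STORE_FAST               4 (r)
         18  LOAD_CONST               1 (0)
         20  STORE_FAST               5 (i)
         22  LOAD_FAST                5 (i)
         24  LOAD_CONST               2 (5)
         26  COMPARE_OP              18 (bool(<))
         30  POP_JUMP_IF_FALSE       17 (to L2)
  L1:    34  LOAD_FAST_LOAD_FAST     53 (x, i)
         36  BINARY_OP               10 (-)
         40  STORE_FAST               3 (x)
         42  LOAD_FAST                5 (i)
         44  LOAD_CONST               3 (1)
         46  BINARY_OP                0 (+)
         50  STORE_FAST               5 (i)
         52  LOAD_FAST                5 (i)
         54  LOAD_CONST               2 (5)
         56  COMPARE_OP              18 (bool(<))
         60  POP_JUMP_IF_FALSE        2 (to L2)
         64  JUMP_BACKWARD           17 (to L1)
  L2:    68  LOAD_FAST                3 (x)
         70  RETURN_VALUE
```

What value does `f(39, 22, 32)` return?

1238

LOAD_FAST_LOAD_FAST c,a → push 32,39
BINARY_OP * → 32 * 39 = 1248
STORE_FAST x → x=1248
LOAD_FAST_LOAD_FAST x,c → push 1248,32
BINARY_OP * → 1248 * 32 = 39936
STORE_FAST r → r=39936
LOAD_CONST → push 0
STORE_FAST i → i=0
LOAD_FAST i → push 0
LOAD_CONST → push 5
COMPARE_OP bool(<) → 0 vs 5 = True
POP_JUMP_IF_FALSE → pop True; no jump
LOAD_FAST_LOAD_FAST x,i → push 1248,0
BINARY_OP - → 1248 - 0 = 1248
STORE_FAST x → x=1248
LOAD_FAST i → push 0
LOAD_CONST → push 1
BINARY_OP + → 0 + 1 = 1
STORE_FAST i → i=1
LOAD_FAST i → push 1
LOAD_CONST → push 5
COMPARE_OP bool(<) → 1 vs 5 = True
POP_JUMP_IF_FALSE → pop True; no jump
LOAD_FAST_LOAD_FAST x,i → push 1248,1
BINARY_OP - → 1248 - 1 = 1247
STORE_FAST x → x=1247
LOAD_FAST i → push 1
LOAD_CONST → push 1
BINARY_OP + → 1 + 1 = 2
STORE_FAST i → i=2
LOAD_FAST i → push 2
LOAD_CONST → push 5
COMPARE_OP bool(<) → 2 vs 5 = True
POP_JUMP_IF_FALSE → pop True; no jump
LOAD_FAST_LOAD_FAST x,i → push 1247,2
BINARY_OP - → 1247 - 2 = 1245
STORE_FAST x → x=1245
LOAD_FAST i → push 2
LOAD_CONST → push 1
BINARY_OP + → 2 + 1 = 3
STORE_FAST i → i=3
LOAD_FAST i → push 3
LOAD_CONST → push 5
COMPARE_OP bool(<) → 3 vs 5 = True
POP_JUMP_IF_FALSE → pop True; no jump
LOAD_FAST_LOAD_FAST x,i → push 1245,3
BINARY_OP - → 1245 - 3 = 1242
STORE_FAST x → x=1242
LOAD_FAST i → push 3
LOAD_CONST → push 1
BINARY_OP + → 3 + 1 = 4
STORE_FAST i → i=4
LOAD_FAST i → push 4
LOAD_CONST → push 5
COMPARE_OP bool(<) → 4 vs 5 = True
POP_JUMP_IF_FALSE → pop True; no jump
LOAD_FAST_LOAD_FAST x,i → push 1242,4
BINARY_OP - → 1242 - 4 = 1238
STORE_FAST x → x=1238
LOAD_FAST i → push 4
LOAD_CONST → push 1
BINARY_OP + → 4 + 1 = 5
STORE_FAST i → i=5
LOAD_FAST i → push 5
LOAD_CONST → push 5
COMPARE_OP bool(<) → 5 vs 5 = False
POP_JUMP_IF_FALSE → pop False; jump
LOAD_FAST x → push 1238
RETURN_VALUE → return 1238.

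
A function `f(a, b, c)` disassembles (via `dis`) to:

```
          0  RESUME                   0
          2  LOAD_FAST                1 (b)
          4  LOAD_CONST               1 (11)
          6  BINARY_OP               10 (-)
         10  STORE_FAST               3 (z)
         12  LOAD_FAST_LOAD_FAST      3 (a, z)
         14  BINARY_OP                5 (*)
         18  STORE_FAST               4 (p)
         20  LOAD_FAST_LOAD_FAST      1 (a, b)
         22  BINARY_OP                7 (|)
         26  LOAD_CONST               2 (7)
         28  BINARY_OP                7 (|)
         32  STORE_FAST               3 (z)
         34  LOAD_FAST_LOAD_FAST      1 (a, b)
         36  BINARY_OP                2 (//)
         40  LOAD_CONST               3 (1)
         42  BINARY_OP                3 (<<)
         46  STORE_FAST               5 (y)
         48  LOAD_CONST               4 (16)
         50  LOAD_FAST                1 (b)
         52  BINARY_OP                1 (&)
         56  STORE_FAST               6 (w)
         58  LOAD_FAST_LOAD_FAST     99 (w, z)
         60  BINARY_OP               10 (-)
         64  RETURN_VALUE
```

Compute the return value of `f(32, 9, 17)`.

LOAD_FAST b → push 9. Stack: [9]
LOAD_CONST → push 11. Stack: [9, 11]
BINARY_OP - → 9 - 11 = -2. Stack: [-2]
STORE_FAST z → z=-2. Stack: []
LOAD_FAST_LOAD_FAST a,z → push 32,-2. Stack: [32, -2]
BINARY_OP * → 32 * -2 = -64. Stack: [-64]
STORE_FAST p → p=-64. Stack: []
LOAD_FAST_LOAD_FAST a,b → push 32,9. Stack: [32, 9]
BINARY_OP | → 32 | 9 = 41. Stack: [41]
LOAD_CONST → push 7. Stack: [41, 7]
BINARY_OP | → 41 | 7 = 47. Stack: [47]
STORE_FAST z → z=47. Stack: []
LOAD_FAST_LOAD_FAST a,b → push 32,9. Stack: [32, 9]
BINARY_OP // → 32 // 9 = 3. Stack: [3]
LOAD_CONST → push 1. Stack: [3, 1]
BINARY_OP << → 3 << 1 = 6. Stack: [6]
STORE_FAST y → y=6. Stack: []
LOAD_CONST → push 16. Stack: [16]
LOAD_FAST b → push 9. Stack: [16, 9]
BINARY_OP & → 16 & 9 = 0. Stack: [0]
STORE_FAST w → w=0. Stack: []
LOAD_FAST_LOAD_FAST w,z → push 0,47. Stack: [0, 47]
BINARY_OP - → 0 - 47 = -47. Stack: [-47]
RETURN_VALUE → return -47.

-47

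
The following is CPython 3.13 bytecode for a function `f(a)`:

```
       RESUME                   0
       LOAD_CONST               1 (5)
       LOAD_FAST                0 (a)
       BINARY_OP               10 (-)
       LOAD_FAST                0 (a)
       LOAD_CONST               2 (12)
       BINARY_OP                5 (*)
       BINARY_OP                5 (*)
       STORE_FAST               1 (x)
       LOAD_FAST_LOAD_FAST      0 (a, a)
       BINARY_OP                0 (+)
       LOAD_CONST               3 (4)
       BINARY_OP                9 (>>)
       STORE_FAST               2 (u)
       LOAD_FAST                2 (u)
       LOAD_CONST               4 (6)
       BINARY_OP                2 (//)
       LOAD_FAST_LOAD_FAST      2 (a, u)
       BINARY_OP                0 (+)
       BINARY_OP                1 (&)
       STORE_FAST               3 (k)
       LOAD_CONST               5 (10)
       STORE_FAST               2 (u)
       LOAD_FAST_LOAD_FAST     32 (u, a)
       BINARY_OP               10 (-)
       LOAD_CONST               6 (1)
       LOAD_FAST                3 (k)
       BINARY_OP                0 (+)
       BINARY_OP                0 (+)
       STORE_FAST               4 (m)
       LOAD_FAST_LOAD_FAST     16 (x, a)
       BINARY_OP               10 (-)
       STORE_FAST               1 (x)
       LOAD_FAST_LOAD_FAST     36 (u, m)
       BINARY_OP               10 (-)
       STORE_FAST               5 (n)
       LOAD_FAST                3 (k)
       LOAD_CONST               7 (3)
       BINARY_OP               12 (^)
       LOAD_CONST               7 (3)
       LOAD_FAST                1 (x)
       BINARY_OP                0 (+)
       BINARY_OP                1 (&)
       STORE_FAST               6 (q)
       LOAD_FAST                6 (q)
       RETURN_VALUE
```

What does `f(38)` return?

LOAD_CONST → push 5. Stack: [5]
LOAD_FAST a → push 38. Stack: [5, 38]
BINARY_OP - → 5 - 38 = -33. Stack: [-33]
LOAD_FAST a → push 38. Stack: [-33, 38]
LOAD_CONST → push 12. Stack: [-33, 38, 12]
BINARY_OP * → 38 * 12 = 456. Stack: [-33, 456]
BINARY_OP * → -33 * 456 = -15048. Stack: [-15048]
STORE_FAST x → x=-15048. Stack: []
LOAD_FAST_LOAD_FAST a,a → push 38,38. Stack: [38, 38]
BINARY_OP + → 38 + 38 = 76. Stack: [76]
LOAD_CONST → push 4. Stack: [76, 4]
BINARY_OP >> → 76 >> 4 = 4. Stack: [4]
STORE_FAST u → u=4. Stack: []
LOAD_FAST u → push 4. Stack: [4]
LOAD_CONST → push 6. Stack: [4, 6]
BINARY_OP // → 4 // 6 = 0. Stack: [0]
LOAD_FAST_LOAD_FAST a,u → push 38,4. Stack: [0, 38, 4]
BINARY_OP + → 38 + 4 = 42. Stack: [0, 42]
BINARY_OP & → 0 & 42 = 0. Stack: [0]
STORE_FAST k → k=0. Stack: []
LOAD_CONST → push 10. Stack: [10]
STORE_FAST u → u=10. Stack: []
LOAD_FAST_LOAD_FAST u,a → push 10,38. Stack: [10, 38]
BINARY_OP - → 10 - 38 = -28. Stack: [-28]
LOAD_CONST → push 1. Stack: [-28, 1]
LOAD_FAST k → push 0. Stack: [-28, 1, 0]
BINARY_OP + → 1 + 0 = 1. Stack: [-28, 1]
BINARY_OP + → -28 + 1 = -27. Stack: [-27]
STORE_FAST m → m=-27. Stack: []
LOAD_FAST_LOAD_FAST x,a → push -15048,38. Stack: [-15048, 38]
BINARY_OP - → -15048 - 38 = -15086. Stack: [-15086]
STORE_FAST x → x=-15086. Stack: []
LOAD_FAST_LOAD_FAST u,m → push 10,-27. Stack: [10, -27]
BINARY_OP - → 10 - -27 = 37. Stack: [37]
STORE_FAST n → n=37. Stack: []
LOAD_FAST k → push 0. Stack: [0]
LOAD_CONST → push 3. Stack: [0, 3]
BINARY_OP ^ → 0 ^ 3 = 3. Stack: [3]
LOAD_CONST → push 3. Stack: [3, 3]
LOAD_FAST x → push -15086. Stack: [3, 3, -15086]
BINARY_OP + → 3 + -15086 = -15083. Stack: [3, -15083]
BINARY_OP & → 3 & -15083 = 1. Stack: [1]
STORE_FAST q → q=1. Stack: []
LOAD_FAST q → push 1. Stack: [1]
RETURN_VALUE → return 1.

1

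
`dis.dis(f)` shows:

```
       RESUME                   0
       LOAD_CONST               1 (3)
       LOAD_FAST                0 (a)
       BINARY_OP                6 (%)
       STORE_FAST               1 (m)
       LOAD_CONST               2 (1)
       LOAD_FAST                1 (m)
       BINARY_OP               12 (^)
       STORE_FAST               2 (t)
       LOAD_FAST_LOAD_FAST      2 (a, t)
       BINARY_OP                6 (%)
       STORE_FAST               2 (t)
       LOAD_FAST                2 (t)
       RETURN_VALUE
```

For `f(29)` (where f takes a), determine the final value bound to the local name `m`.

LOAD_CONST → push 3. Stack: [3]
LOAD_FAST a → push 29. Stack: [3, 29]
BINARY_OP % → 3 % 29 = 3. Stack: [3]
STORE_FAST m → m=3. Stack: []
LOAD_CONST → push 1. Stack: [1]
LOAD_FAST m → push 3. Stack: [1, 3]
BINARY_OP ^ → 1 ^ 3 = 2. Stack: [2]
STORE_FAST t → t=2. Stack: []
LOAD_FAST_LOAD_FAST a,t → push 29,2. Stack: [29, 2]
BINARY_OP % → 29 % 2 = 1. Stack: [1]
STORE_FAST t → t=1. Stack: []
LOAD_FAST t → push 1. Stack: [1]
RETURN_VALUE → return 1.

3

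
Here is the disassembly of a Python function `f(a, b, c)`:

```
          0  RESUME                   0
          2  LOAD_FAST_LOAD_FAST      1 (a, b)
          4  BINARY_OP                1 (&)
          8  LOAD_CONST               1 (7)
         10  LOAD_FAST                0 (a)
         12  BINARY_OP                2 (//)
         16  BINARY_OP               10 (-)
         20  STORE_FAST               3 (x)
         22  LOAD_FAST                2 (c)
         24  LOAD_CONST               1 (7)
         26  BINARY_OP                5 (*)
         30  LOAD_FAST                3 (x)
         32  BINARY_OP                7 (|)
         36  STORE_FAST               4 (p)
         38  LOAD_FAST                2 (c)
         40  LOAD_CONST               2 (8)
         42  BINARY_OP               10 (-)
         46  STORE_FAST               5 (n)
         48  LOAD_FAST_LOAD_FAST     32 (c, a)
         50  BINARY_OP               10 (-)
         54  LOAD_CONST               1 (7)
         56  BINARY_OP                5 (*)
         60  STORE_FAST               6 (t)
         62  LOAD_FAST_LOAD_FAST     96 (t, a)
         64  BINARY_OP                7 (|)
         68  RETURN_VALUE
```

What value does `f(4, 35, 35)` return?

221

LOAD_FAST_LOAD_FAST a,b → push 4,35. Stack: [4, 35]
BINARY_OP & → 4 & 35 = 0. Stack: [0]
LOAD_CONST → push 7. Stack: [0, 7]
LOAD_FAST a → push 4. Stack: [0, 7, 4]
BINARY_OP // → 7 // 4 = 1. Stack: [0, 1]
BINARY_OP - → 0 - 1 = -1. Stack: [-1]
STORE_FAST x → x=-1. Stack: []
LOAD_FAST c → push 35. Stack: [35]
LOAD_CONST → push 7. Stack: [35, 7]
BINARY_OP * → 35 * 7 = 245. Stack: [245]
LOAD_FAST x → push -1. Stack: [245, -1]
BINARY_OP | → 245 | -1 = -1. Stack: [-1]
STORE_FAST p → p=-1. Stack: []
LOAD_FAST c → push 35. Stack: [35]
LOAD_CONST → push 8. Stack: [35, 8]
BINARY_OP - → 35 - 8 = 27. Stack: [27]
STORE_FAST n → n=27. Stack: []
LOAD_FAST_LOAD_FAST c,a → push 35,4. Stack: [35, 4]
BINARY_OP - → 35 - 4 = 31. Stack: [31]
LOAD_CONST → push 7. Stack: [31, 7]
BINARY_OP * → 31 * 7 = 217. Stack: [217]
STORE_FAST t → t=217. Stack: []
LOAD_FAST_LOAD_FAST t,a → push 217,4. Stack: [217, 4]
BINARY_OP | → 217 | 4 = 221. Stack: [221]
RETURN_VALUE → return 221.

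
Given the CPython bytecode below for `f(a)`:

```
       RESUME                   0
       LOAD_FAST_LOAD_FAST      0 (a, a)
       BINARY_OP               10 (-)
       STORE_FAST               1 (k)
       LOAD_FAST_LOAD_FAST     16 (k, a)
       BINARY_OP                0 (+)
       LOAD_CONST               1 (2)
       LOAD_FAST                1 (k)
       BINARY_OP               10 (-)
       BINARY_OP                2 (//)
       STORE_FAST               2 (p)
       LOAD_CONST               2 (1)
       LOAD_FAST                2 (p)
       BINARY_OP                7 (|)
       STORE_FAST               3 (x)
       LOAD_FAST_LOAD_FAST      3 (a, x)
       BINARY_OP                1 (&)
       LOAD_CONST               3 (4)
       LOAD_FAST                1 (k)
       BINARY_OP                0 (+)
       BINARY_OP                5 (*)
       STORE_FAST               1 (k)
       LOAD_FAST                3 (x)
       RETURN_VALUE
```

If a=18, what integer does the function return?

9

LOAD_FAST_LOAD_FAST a,a → push 18,18. Stack: [18, 18]
BINARY_OP - → 18 - 18 = 0. Stack: [0]
STORE_FAST k → k=0. Stack: []
LOAD_FAST_LOAD_FAST k,a → push 0,18. Stack: [0, 18]
BINARY_OP + → 0 + 18 = 18. Stack: [18]
LOAD_CONST → push 2. Stack: [18, 2]
LOAD_FAST k → push 0. Stack: [18, 2, 0]
BINARY_OP - → 2 - 0 = 2. Stack: [18, 2]
BINARY_OP // → 18 // 2 = 9. Stack: [9]
STORE_FAST p → p=9. Stack: []
LOAD_CONST → push 1. Stack: [1]
LOAD_FAST p → push 9. Stack: [1, 9]
BINARY_OP | → 1 | 9 = 9. Stack: [9]
STORE_FAST x → x=9. Stack: []
LOAD_FAST_LOAD_FAST a,x → push 18,9. Stack: [18, 9]
BINARY_OP & → 18 & 9 = 0. Stack: [0]
LOAD_CONST → push 4. Stack: [0, 4]
LOAD_FAST k → push 0. Stack: [0, 4, 0]
BINARY_OP + → 4 + 0 = 4. Stack: [0, 4]
BINARY_OP * → 0 * 4 = 0. Stack: [0]
STORE_FAST k → k=0. Stack: []
LOAD_FAST x → push 9. Stack: [9]
RETURN_VALUE → return 9.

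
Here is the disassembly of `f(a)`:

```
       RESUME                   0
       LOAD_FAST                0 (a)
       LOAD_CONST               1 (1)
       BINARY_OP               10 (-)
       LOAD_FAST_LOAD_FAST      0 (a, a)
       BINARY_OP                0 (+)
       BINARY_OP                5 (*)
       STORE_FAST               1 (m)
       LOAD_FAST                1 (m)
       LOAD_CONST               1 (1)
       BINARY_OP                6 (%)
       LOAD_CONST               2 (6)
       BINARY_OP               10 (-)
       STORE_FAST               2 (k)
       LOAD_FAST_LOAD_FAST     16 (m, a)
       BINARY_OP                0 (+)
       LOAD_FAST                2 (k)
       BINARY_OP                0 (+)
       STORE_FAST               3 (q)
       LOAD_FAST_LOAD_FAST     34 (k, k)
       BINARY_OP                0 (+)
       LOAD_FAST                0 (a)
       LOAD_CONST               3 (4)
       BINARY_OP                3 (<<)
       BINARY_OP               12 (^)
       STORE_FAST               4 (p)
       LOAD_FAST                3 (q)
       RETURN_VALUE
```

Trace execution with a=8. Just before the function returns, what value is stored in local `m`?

112

LOAD_FAST a → push 8. Stack: [8]
LOAD_CONST → push 1. Stack: [8, 1]
BINARY_OP - → 8 - 1 = 7. Stack: [7]
LOAD_FAST_LOAD_FAST a,a → push 8,8. Stack: [7, 8, 8]
BINARY_OP + → 8 + 8 = 16. Stack: [7, 16]
BINARY_OP * → 7 * 16 = 112. Stack: [112]
STORE_FAST m → m=112. Stack: []
LOAD_FAST m → push 112. Stack: [112]
LOAD_CONST → push 1. Stack: [112, 1]
BINARY_OP % → 112 % 1 = 0. Stack: [0]
LOAD_CONST → push 6. Stack: [0, 6]
BINARY_OP - → 0 - 6 = -6. Stack: [-6]
STORE_FAST k → k=-6. Stack: []
LOAD_FAST_LOAD_FAST m,a → push 112,8. Stack: [112, 8]
BINARY_OP + → 112 + 8 = 120. Stack: [120]
LOAD_FAST k → push -6. Stack: [120, -6]
BINARY_OP + → 120 + -6 = 114. Stack: [114]
STORE_FAST q → q=114. Stack: []
LOAD_FAST_LOAD_FAST k,k → push -6,-6. Stack: [-6, -6]
BINARY_OP + → -6 + -6 = -12. Stack: [-12]
LOAD_FAST a → push 8. Stack: [-12, 8]
LOAD_CONST → push 4. Stack: [-12, 8, 4]
BINARY_OP << → 8 << 4 = 128. Stack: [-12, 128]
BINARY_OP ^ → -12 ^ 128 = -140. Stack: [-140]
STORE_FAST p → p=-140. Stack: []
LOAD_FAST q → push 114. Stack: [114]
RETURN_VALUE → return 114.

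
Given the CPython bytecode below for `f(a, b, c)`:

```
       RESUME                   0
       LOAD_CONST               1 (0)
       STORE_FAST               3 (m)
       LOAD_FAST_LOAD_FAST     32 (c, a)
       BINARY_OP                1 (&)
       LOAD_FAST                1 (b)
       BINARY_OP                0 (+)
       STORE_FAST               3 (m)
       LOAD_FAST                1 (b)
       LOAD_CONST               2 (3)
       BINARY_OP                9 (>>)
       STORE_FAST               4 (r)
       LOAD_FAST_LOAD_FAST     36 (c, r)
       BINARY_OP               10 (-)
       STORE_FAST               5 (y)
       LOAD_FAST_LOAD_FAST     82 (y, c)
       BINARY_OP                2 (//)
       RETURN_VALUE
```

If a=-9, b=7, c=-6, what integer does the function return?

1

LOAD_CONST → push 0. Stack: [0]
STORE_FAST m → m=0. Stack: []
LOAD_FAST_LOAD_FAST c,a → push -6,-9. Stack: [-6, -9]
BINARY_OP & → -6 & -9 = -14. Stack: [-14]
LOAD_FAST b → push 7. Stack: [-14, 7]
BINARY_OP + → -14 + 7 = -7. Stack: [-7]
STORE_FAST m → m=-7. Stack: []
LOAD_FAST b → push 7. Stack: [7]
LOAD_CONST → push 3. Stack: [7, 3]
BINARY_OP >> → 7 >> 3 = 0. Stack: [0]
STORE_FAST r → r=0. Stack: []
LOAD_FAST_LOAD_FAST c,r → push -6,0. Stack: [-6, 0]
BINARY_OP - → -6 - 0 = -6. Stack: [-6]
STORE_FAST y → y=-6. Stack: []
LOAD_FAST_LOAD_FAST y,c → push -6,-6. Stack: [-6, -6]
BINARY_OP // → -6 // -6 = 1. Stack: [1]
RETURN_VALUE → return 1.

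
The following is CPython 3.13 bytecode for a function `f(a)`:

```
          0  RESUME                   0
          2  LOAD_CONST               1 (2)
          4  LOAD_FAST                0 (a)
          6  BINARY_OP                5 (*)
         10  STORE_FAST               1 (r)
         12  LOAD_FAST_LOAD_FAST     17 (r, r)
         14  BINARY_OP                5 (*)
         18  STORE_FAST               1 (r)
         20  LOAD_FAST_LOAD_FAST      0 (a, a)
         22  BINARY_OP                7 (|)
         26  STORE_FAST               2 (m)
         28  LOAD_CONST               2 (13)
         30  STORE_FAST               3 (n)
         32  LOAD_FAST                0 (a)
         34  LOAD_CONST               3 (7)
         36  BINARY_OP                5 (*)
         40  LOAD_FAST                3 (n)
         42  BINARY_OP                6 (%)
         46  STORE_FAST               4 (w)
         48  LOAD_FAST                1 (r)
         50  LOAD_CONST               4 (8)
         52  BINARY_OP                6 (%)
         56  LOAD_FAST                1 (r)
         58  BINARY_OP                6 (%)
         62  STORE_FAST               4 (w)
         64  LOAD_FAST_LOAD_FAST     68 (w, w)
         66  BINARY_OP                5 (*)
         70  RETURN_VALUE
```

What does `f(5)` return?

16

LOAD_CONST → push 2. Stack: [2]
LOAD_FAST a → push 5. Stack: [2, 5]
BINARY_OP * → 2 * 5 = 10. Stack: [10]
STORE_FAST r → r=10. Stack: []
LOAD_FAST_LOAD_FAST r,r → push 10,10. Stack: [10, 10]
BINARY_OP * → 10 * 10 = 100. Stack: [100]
STORE_FAST r → r=100. Stack: []
LOAD_FAST_LOAD_FAST a,a → push 5,5. Stack: [5, 5]
BINARY_OP | → 5 | 5 = 5. Stack: [5]
STORE_FAST m → m=5. Stack: []
LOAD_CONST → push 13. Stack: [13]
STORE_FAST n → n=13. Stack: []
LOAD_FAST a → push 5. Stack: [5]
LOAD_CONST → push 7. Stack: [5, 7]
BINARY_OP * → 5 * 7 = 35. Stack: [35]
LOAD_FAST n → push 13. Stack: [35, 13]
BINARY_OP % → 35 % 13 = 9. Stack: [9]
STORE_FAST w → w=9. Stack: []
LOAD_FAST r → push 100. Stack: [100]
LOAD_CONST → push 8. Stack: [100, 8]
BINARY_OP % → 100 % 8 = 4. Stack: [4]
LOAD_FAST r → push 100. Stack: [4, 100]
BINARY_OP % → 4 % 100 = 4. Stack: [4]
STORE_FAST w → w=4. Stack: []
LOAD_FAST_LOAD_FAST w,w → push 4,4. Stack: [4, 4]
BINARY_OP * → 4 * 4 = 16. Stack: [16]
RETURN_VALUE → return 16.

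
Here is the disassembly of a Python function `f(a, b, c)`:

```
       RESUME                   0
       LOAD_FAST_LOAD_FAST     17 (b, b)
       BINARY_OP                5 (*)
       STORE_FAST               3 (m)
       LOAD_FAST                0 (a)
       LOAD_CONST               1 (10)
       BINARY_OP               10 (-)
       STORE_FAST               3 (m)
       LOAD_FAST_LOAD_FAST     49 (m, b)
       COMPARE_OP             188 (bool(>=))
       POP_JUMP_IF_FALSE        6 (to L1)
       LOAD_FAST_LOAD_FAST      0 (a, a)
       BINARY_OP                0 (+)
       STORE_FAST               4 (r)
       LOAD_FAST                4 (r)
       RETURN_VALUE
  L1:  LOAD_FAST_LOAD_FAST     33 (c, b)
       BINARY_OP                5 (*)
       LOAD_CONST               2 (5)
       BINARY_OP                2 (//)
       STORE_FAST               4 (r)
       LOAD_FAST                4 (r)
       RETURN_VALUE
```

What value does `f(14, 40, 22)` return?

LOAD_FAST_LOAD_FAST b,b → push 40,40. Stack: [40, 40]
BINARY_OP * → 40 * 40 = 1600. Stack: [1600]
STORE_FAST m → m=1600. Stack: []
LOAD_FAST a → push 14. Stack: [14]
LOAD_CONST → push 10. Stack: [14, 10]
BINARY_OP - → 14 - 10 = 4. Stack: [4]
STORE_FAST m → m=4. Stack: []
LOAD_FAST_LOAD_FAST m,b → push 4,40. Stack: [4, 40]
COMPARE_OP bool(>=) → 4 vs 40 = False. Stack: [False]
POP_JUMP_IF_FALSE → pop False; jump. Stack: []
LOAD_FAST_LOAD_FAST c,b → push 22,40. Stack: [22, 40]
BINARY_OP * → 22 * 40 = 880. Stack: [880]
LOAD_CONST → push 5. Stack: [880, 5]
BINARY_OP // → 880 // 5 = 176. Stack: [176]
STORE_FAST r → r=176. Stack: []
LOAD_FAST r → push 176. Stack: [176]
RETURN_VALUE → return 176.

176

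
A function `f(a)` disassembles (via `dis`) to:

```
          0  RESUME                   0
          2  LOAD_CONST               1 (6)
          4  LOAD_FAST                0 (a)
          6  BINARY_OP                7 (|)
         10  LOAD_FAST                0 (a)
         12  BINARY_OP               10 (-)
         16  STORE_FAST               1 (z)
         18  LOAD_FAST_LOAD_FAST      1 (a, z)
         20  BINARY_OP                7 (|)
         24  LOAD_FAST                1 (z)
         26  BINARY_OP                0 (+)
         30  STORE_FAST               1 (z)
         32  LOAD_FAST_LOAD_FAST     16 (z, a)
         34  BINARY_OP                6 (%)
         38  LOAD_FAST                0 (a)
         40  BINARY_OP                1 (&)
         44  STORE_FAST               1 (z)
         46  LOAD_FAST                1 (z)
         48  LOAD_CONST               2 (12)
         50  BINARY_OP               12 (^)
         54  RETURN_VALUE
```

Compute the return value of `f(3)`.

LOAD_CONST → push 6. Stack: [6]
LOAD_FAST a → push 3. Stack: [6, 3]
BINARY_OP | → 6 | 3 = 7. Stack: [7]
LOAD_FAST a → push 3. Stack: [7, 3]
BINARY_OP - → 7 - 3 = 4. Stack: [4]
STORE_FAST z → z=4. Stack: []
LOAD_FAST_LOAD_FAST a,z → push 3,4. Stack: [3, 4]
BINARY_OP | → 3 | 4 = 7. Stack: [7]
LOAD_FAST z → push 4. Stack: [7, 4]
BINARY_OP + → 7 + 4 = 11. Stack: [11]
STORE_FAST z → z=11. Stack: []
LOAD_FAST_LOAD_FAST z,a → push 11,3. Stack: [11, 3]
BINARY_OP % → 11 % 3 = 2. Stack: [2]
LOAD_FAST a → push 3. Stack: [2, 3]
BINARY_OP & → 2 & 3 = 2. Stack: [2]
STORE_FAST z → z=2. Stack: []
LOAD_FAST z → push 2. Stack: [2]
LOAD_CONST → push 12. Stack: [2, 12]
BINARY_OP ^ → 2 ^ 12 = 14. Stack: [14]
RETURN_VALUE → return 14.

14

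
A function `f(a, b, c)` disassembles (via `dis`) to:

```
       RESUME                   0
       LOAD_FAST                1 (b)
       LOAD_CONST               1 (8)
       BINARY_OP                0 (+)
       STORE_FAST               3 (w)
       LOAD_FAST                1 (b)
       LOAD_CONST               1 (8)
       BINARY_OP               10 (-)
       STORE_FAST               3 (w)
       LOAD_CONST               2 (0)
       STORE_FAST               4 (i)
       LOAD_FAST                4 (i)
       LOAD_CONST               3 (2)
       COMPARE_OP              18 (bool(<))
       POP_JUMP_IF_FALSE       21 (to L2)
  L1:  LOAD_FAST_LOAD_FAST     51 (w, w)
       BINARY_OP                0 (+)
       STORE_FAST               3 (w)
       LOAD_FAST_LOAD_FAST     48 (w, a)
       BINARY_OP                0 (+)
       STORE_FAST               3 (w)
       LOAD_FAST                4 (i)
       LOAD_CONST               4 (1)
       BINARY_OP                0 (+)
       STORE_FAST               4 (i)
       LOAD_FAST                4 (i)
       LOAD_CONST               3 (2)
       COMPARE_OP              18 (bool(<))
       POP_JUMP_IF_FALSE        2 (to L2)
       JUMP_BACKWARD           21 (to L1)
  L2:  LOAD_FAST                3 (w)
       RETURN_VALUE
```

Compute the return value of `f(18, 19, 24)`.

LOAD_FAST b → push 19. Stack: [19]
LOAD_CONST → push 8. Stack: [19, 8]
BINARY_OP + → 19 + 8 = 27. Stack: [27]
STORE_FAST w → w=27. Stack: []
LOAD_FAST b → push 19. Stack: [19]
LOAD_CONST → push 8. Stack: [19, 8]
BINARY_OP - → 19 - 8 = 11. Stack: [11]
STORE_FAST w → w=11. Stack: []
LOAD_CONST → push 0. Stack: [0]
STORE_FAST i → i=0. Stack: []
LOAD_FAST i → push 0. Stack: [0]
LOAD_CONST → push 2. Stack: [0, 2]
COMPARE_OP bool(<) → 0 vs 2 = True. Stack: [True]
POP_JUMP_IF_FALSE → pop True; no jump. Stack: []
LOAD_FAST_LOAD_FAST w,w → push 11,11. Stack: [11, 11]
BINARY_OP + → 11 + 11 = 22. Stack: [22]
STORE_FAST w → w=22. Stack: []
LOAD_FAST_LOAD_FAST w,a → push 22,18. Stack: [22, 18]
BINARY_OP + → 22 + 18 = 40. Stack: [40]
STORE_FAST w → w=40. Stack: []
LOAD_FAST i → push 0. Stack: [0]
LOAD_CONST → push 1. Stack: [0, 1]
BINARY_OP + → 0 + 1 = 1. Stack: [1]
STORE_FAST i → i=1. Stack: []
LOAD_FAST i → push 1. Stack: [1]
LOAD_CONST → push 2. Stack: [1, 2]
COMPARE_OP bool(<) → 1 vs 2 = True. Stack: [True]
POP_JUMP_IF_FALSE → pop True; no jump. Stack: []
LOAD_FAST_LOAD_FAST w,w → push 40,40. Stack: [40, 40]
BINARY_OP + → 40 + 40 = 80. Stack: [80]
STORE_FAST w → w=80. Stack: []
LOAD_FAST_LOAD_FAST w,a → push 80,18. Stack: [80, 18]
BINARY_OP + → 80 + 18 = 98. Stack: [98]
STORE_FAST w → w=98. Stack: []
LOAD_FAST i → push 1. Stack: [1]
LOAD_CONST → push 1. Stack: [1, 1]
BINARY_OP + → 1 + 1 = 2. Stack: [2]
STORE_FAST i → i=2. Stack: []
LOAD_FAST i → push 2. Stack: [2]
LOAD_CONST → push 2. Stack: [2, 2]
COMPARE_OP bool(<) → 2 vs 2 = False. Stack: [False]
POP_JUMP_IF_FALSE → pop False; jump. Stack: []
LOAD_FAST w → push 98. Stack: [98]
RETURN_VALUE → return 98.

98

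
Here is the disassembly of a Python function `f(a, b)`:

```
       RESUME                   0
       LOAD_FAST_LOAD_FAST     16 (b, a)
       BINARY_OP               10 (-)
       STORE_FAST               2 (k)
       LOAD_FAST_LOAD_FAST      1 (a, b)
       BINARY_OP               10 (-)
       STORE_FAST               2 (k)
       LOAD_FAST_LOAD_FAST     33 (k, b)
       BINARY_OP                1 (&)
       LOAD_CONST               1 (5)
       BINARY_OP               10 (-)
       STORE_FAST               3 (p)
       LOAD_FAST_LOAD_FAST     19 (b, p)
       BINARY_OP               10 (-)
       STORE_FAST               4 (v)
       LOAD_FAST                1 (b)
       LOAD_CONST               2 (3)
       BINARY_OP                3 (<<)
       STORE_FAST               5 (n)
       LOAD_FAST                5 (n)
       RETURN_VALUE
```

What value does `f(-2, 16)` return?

LOAD_FAST_LOAD_FAST b,a → push 16,-2. Stack: [16, -2]
BINARY_OP - → 16 - -2 = 18. Stack: [18]
STORE_FAST k → k=18. Stack: []
LOAD_FAST_LOAD_FAST a,b → push -2,16. Stack: [-2, 16]
BINARY_OP - → -2 - 16 = -18. Stack: [-18]
STORE_FAST k → k=-18. Stack: []
LOAD_FAST_LOAD_FAST k,b → push -18,16. Stack: [-18, 16]
BINARY_OP & → -18 & 16 = 0. Stack: [0]
LOAD_CONST → push 5. Stack: [0, 5]
BINARY_OP - → 0 - 5 = -5. Stack: [-5]
STORE_FAST p → p=-5. Stack: []
LOAD_FAST_LOAD_FAST b,p → push 16,-5. Stack: [16, -5]
BINARY_OP - → 16 - -5 = 21. Stack: [21]
STORE_FAST v → v=21. Stack: []
LOAD_FAST b → push 16. Stack: [16]
LOAD_CONST → push 3. Stack: [16, 3]
BINARY_OP << → 16 << 3 = 128. Stack: [128]
STORE_FAST n → n=128. Stack: []
LOAD_FAST n → push 128. Stack: [128]
RETURN_VALUE → return 128.

128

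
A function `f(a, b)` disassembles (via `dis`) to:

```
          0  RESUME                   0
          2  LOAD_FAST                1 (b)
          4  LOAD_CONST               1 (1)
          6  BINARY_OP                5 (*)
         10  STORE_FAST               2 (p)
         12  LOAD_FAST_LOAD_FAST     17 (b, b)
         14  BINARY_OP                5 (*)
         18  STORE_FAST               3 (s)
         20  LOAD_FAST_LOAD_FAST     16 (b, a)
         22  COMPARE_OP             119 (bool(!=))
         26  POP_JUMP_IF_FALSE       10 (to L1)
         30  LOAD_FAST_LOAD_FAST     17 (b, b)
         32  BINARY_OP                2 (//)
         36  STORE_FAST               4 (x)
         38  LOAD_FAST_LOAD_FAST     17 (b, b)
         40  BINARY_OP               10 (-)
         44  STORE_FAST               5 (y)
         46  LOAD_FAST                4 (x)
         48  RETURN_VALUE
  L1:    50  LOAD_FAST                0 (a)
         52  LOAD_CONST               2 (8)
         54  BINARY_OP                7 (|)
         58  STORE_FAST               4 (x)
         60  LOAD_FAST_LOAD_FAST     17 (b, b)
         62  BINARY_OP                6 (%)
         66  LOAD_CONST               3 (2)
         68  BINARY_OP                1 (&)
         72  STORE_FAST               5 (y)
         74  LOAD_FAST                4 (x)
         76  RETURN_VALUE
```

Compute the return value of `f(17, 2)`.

1

LOAD_FAST b → push 2. Stack: [2]
LOAD_CONST → push 1. Stack: [2, 1]
BINARY_OP * → 2 * 1 = 2. Stack: [2]
STORE_FAST p → p=2. Stack: []
LOAD_FAST_LOAD_FAST b,b → push 2,2. Stack: [2, 2]
BINARY_OP * → 2 * 2 = 4. Stack: [4]
STORE_FAST s → s=4. Stack: []
LOAD_FAST_LOAD_FAST b,a → push 2,17. Stack: [2, 17]
COMPARE_OP bool(!=) → 2 vs 17 = True. Stack: [True]
POP_JUMP_IF_FALSE → pop True; no jump. Stack: []
LOAD_FAST_LOAD_FAST b,b → push 2,2. Stack: [2, 2]
BINARY_OP // → 2 // 2 = 1. Stack: [1]
STORE_FAST x → x=1. Stack: []
LOAD_FAST_LOAD_FAST b,b → push 2,2. Stack: [2, 2]
BINARY_OP - → 2 - 2 = 0. Stack: [0]
STORE_FAST y → y=0. Stack: []
LOAD_FAST x → push 1. Stack: [1]
RETURN_VALUE → return 1.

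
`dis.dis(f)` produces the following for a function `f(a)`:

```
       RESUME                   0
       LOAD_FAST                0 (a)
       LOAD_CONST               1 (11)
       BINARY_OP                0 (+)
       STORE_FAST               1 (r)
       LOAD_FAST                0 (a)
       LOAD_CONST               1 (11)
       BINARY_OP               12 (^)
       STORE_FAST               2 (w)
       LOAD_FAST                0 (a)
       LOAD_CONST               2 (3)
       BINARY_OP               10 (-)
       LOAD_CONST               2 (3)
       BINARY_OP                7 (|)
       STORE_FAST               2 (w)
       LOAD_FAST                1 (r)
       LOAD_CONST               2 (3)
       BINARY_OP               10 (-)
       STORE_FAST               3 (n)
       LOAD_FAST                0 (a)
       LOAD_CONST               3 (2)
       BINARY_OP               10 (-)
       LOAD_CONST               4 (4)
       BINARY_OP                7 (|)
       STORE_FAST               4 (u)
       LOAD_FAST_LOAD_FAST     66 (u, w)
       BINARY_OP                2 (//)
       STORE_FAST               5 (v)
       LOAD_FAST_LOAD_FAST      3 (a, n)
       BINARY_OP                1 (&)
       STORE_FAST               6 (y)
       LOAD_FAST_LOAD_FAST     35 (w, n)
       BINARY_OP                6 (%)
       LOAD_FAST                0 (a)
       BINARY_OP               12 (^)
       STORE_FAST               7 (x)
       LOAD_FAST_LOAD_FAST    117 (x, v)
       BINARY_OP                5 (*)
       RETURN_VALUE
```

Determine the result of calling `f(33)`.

LOAD_FAST a → push 33. Stack: [33]
LOAD_CONST → push 11. Stack: [33, 11]
BINARY_OP + → 33 + 11 = 44. Stack: [44]
STORE_FAST r → r=44. Stack: []
LOAD_FAST a → push 33. Stack: [33]
LOAD_CONST → push 11. Stack: [33, 11]
BINARY_OP ^ → 33 ^ 11 = 42. Stack: [42]
STORE_FAST w → w=42. Stack: []
LOAD_FAST a → push 33. Stack: [33]
LOAD_CONST → push 3. Stack: [33, 3]
BINARY_OP - → 33 - 3 = 30. Stack: [30]
LOAD_CONST → push 3. Stack: [30, 3]
BINARY_OP | → 30 | 3 = 31. Stack: [31]
STORE_FAST w → w=31. Stack: []
LOAD_FAST r → push 44. Stack: [44]
LOAD_CONST → push 3. Stack: [44, 3]
BINARY_OP - → 44 - 3 = 41. Stack: [41]
STORE_FAST n → n=41. Stack: []
LOAD_FAST a → push 33. Stack: [33]
LOAD_CONST → push 2. Stack: [33, 2]
BINARY_OP - → 33 - 2 = 31. Stack: [31]
LOAD_CONST → push 4. Stack: [31, 4]
BINARY_OP | → 31 | 4 = 31. Stack: [31]
STORE_FAST u → u=31. Stack: []
LOAD_FAST_LOAD_FAST u,w → push 31,31. Stack: [31, 31]
BINARY_OP // → 31 // 31 = 1. Stack: [1]
STORE_FAST v → v=1. Stack: []
LOAD_FAST_LOAD_FAST a,n → push 33,41. Stack: [33, 41]
BINARY_OP & → 33 & 41 = 33. Stack: [33]
STORE_FAST y → y=33. Stack: []
LOAD_FAST_LOAD_FAST w,n → push 31,41. Stack: [31, 41]
BINARY_OP % → 31 % 41 = 31. Stack: [31]
LOAD_FAST a → push 33. Stack: [31, 33]
BINARY_OP ^ → 31 ^ 33 = 62. Stack: [62]
STORE_FAST x → x=62. Stack: []
LOAD_FAST_LOAD_FAST x,v → push 62,1. Stack: [62, 1]
BINARY_OP * → 62 * 1 = 62. Stack: [62]
RETURN_VALUE → return 62.

62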